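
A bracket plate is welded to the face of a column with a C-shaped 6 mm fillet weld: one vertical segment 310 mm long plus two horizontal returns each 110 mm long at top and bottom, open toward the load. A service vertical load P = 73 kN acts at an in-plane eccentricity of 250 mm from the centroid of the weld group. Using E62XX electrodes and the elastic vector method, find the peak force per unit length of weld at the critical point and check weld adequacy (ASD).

f_max ≈ 470 N/mm; adequate

E62XX → F_EXX = 620 MPa.
Total weld length L_w = 530 mm. Treat welds as unit-width lines.
Centroid: x̄ = 2×110×55 / 530 = 22.83 mm from the vertical weld.
Polar moment about centroid: J = I_x + I_y = [310³/12 + 2×110×155²] + [310×22.83² + 2(110³/12 + 110×32.17²)] = 8379000 mm³.
Direct shear f_v = P/L_w = 73×10³ / 530 = 137.7 N/mm (vertical).
Torsion M = P·e = 73×10³ × 250 = 18250000 N·mm.
Critical point at (x, y) = (87.17, 155) from centroid. f_tx = M·y/J = 337.6 N/mm; f_ty = M·x/J = 189.9 N/mm.
Resultant f_max = √[f_tx² + (f_v + f_ty)²] = √[337.6² + (137.7 + 189.9)²] = 470.4 N/mm.
Capacity per unit length: r_n/Ω = (1/2.0) × 0.6 × 620 × (0.707 × 6) = 789 N/mm.
470.4 ≤ 789 → adequate.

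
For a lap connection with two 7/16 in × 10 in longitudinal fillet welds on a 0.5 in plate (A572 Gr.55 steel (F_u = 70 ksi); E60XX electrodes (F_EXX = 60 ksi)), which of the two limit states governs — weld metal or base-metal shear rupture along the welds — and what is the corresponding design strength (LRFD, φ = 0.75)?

φR_n ≈ 167 kip (weld metal governs)

t_e = 0.707 × 0.4375 = 0.3093 in; L = 20 in.
Weld metal: φR_n = 0.75 × 0.6 × 60 × 0.3093 × 20 = 167 kip.
Base metal (shear rupture): φR_n = 0.75 × 0.6 × 70 × 0.5 × 20 = 315 kip.
Governing: weld metal.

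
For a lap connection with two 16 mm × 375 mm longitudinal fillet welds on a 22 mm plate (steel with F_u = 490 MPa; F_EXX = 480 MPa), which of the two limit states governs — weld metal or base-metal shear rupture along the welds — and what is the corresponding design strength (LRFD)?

φR_n ≈ 1830 kN (weld metal governs)

t_e = 0.707 × 16 = 11.31 mm; L = 750 mm.
Weld metal: φR_n = 0.75 × 0.6 × 480 × 11.31 × 750 × 10⁻³ = 1833 kN.
Base metal (shear rupture): φR_n = 0.75 × 0.6 × 490 × 22 × 750 × 10⁻³ = 3638 kN.
Governing: weld metal.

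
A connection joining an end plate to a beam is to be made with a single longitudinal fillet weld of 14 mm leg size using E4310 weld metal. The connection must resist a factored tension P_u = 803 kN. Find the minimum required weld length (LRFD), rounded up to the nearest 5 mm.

E43XX → F_EXX = 430 MPa.
Throat t_e = 0.707 × 14 = 9.898 mm.
φr_n = 0.75 × 0.6 × 430 × 9.898 × 10⁻³ = 1.915 kN/mm.
L_req = P_u / φr_n = 803 / 1.915 = 419.3 mm total.
Round up → use L = 420 mm.

L = 420 mm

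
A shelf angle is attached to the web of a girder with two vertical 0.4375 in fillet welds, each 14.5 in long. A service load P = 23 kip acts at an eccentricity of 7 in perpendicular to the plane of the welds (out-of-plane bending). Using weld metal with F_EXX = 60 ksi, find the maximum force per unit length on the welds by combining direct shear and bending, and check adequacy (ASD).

f_max ≈ 2.43 kip/in; adequate

L_w = 2 × 14.5 = 29 in; section modulus (unit throat) S = 2 × L²/6 = 70.08 in².
Direct shear f_v = P/L_w = 23/29 = 0.7931 kip/in.
Moment M = P × e = 23 × 7 = 161 kip·in; bending f_b = M/S = 2.297 kip/in.
f_max = √(f_v² + f_b²) = √(0.7931² + 2.297²) = 2.43 kip/in.
r_n/Ω = (1/2.0) × 0.6 × 60 × (0.707 × 0.4375) = 5.568 kip/in → adequate.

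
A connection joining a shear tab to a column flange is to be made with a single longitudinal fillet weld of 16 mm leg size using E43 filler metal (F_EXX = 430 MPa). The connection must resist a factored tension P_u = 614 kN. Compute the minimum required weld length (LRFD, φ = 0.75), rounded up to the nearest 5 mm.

L = 285 mm

Throat t_e = 0.707 × 16 = 11.31 mm.
φr_n = 0.75 × 0.6 × 430 × 11.31 × 10⁻³ = 2.189 kN/mm.
L_req = P_u / φr_n = 614 / 2.189 = 280.5 mm total.
Round up → use L = 285 mm.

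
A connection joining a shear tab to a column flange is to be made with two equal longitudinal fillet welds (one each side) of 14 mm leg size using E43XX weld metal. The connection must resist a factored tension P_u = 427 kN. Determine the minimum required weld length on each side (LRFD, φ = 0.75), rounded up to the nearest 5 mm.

L = 115 mm on each side

E43XX → F_EXX = 430 MPa.
Throat t_e = 0.707 × 14 = 9.898 mm.
φr_n = 0.75 × 0.6 × 430 × 9.898 × 10⁻³ = 1.915 kN/mm.
L_req = P_u / φr_n = 427 / 1.915 = 222.9 mm total.
Per side: 222.9 / 2 = 111.5 mm.
Round up → use L = 115 mm on each side.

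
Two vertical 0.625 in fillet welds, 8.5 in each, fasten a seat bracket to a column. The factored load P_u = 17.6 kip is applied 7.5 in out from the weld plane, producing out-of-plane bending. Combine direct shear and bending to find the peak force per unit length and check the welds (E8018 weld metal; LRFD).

E80XX → F_EXX = 80 ksi.
L_w = 2 × 8.5 = 17 in; section modulus (unit throat) S = 2 × L²/6 = 24.08 in².
Direct shear f_v = P/L_w = 17.6/17 = 1.035 kip/in.
Moment M = P × e = 17.6 × 7.5 = 132 kip·in; bending f_b = M/S = 5.481 kip/in.
f_max = √(f_v² + f_b²) = √(1.035² + 5.481²) = 5.578 kip/in.
φr_n = 0.75 × 0.6 × 80 × (0.707 × 0.625) = 15.91 kip/in → adequate.

f_max ≈ 5.58 kip/in; adequate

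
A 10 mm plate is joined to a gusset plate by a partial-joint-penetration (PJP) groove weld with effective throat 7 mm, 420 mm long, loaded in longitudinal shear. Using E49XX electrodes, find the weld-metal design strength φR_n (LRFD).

φR_n ≈ 648 kN

E49XX → F_EXX = 490 MPa.
Effective throat (given) t_e = 7 mm.
A_we = 7 × 420 = 2940 mm².
F_nw = 0.6 F_EXX = 294 MPa.
φR_n = 0.75 × 294 × 2940 × 10⁻³ = 648.3 kN.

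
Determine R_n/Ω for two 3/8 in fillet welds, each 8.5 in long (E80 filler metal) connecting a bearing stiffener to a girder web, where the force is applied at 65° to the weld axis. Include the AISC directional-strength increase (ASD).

R_n/Ω ≈ 155 kips

E80XX → F_EXX = 80 ksi.
t_e = 0.707 × 0.375 = 0.2651 in; A_we = 0.2651 × 17 = 4.507 in².
Directional factor: 1.0 + 0.5 sin^1.5(65°) = 1.431.
F_nw = 0.6 × 80 × 1.431 = 68.71 ksi.
R_n/Ω = (68.71 × 4.507) / 2.0 = 154.8 kips.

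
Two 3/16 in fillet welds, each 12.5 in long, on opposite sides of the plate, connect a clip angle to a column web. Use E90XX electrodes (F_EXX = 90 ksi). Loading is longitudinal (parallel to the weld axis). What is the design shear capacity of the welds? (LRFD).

Effective throat t_e = 0.707 × 0.1875 = 0.1326 in.
Total length L = 25 in; A_we = 0.1326 × 25 = 3.314 in².
F_nw = 0.6 F_EXX = 0.6 × 90 = 54 ksi.
φR_n = 0.75 × 54 × 3.314 = 134.2 kips.

φR_n ≈ 134 kips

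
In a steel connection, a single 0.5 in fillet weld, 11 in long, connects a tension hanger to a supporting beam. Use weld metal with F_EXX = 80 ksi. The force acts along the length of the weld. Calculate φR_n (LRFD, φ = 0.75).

φR_n ≈ 140 kips

Effective throat t_e = 0.707 × 0.5 = 0.3535 in.
Total length L = 11 in; A_we = 0.3535 × 11 = 3.888 in².
F_nw = 0.6 F_EXX = 0.6 × 80 = 48 ksi.
φR_n = 0.75 × 48 × 3.888 = 140 kips.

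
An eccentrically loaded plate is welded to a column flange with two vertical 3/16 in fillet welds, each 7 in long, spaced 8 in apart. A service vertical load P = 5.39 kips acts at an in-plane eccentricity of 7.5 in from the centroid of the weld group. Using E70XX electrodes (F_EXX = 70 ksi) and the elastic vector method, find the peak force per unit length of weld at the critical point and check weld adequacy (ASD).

Total weld length L_w = 14 in. Treat welds as unit-width lines.
Polar moment about centroid: J = 2[d³/12 + d(b/2)²] = 2[7³/12 + 7×4²] = 281.2 in³.
Direct shear f_v = P/L_w = 5.39 / 14 = 0.385 kip/in (vertical).
Torsion M = P·e = 5.39 × 7.5 = 40.425 kip·in.
Critical point at (x, y) = (4, 3.5) from centroid. f_tx = M·y/J = 0.5032 kip/in; f_ty = M·x/J = 0.5751 kip/in.
Resultant f_max = √[f_tx² + (f_v + f_ty)²] = √[0.5032² + (0.385 + 0.5751)²] = 1.084 kip/in.
Capacity per unit length: r_n/Ω = (1/2.0) × 0.6 × 70 × (0.707 × 0.1875) = 2.784 kip/in.
1.084 ≤ 2.784 → adequate.

f_max ≈ 1.08 kip/in; adequate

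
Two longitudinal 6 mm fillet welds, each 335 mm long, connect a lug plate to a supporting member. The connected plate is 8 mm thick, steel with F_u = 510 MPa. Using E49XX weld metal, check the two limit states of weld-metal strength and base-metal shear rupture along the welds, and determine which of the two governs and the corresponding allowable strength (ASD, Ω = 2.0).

R_n/Ω ≈ 418 kN (weld metal governs)

E49XX → F_EXX = 490 MPa.
t_e = 0.707 × 6 = 4.242 mm; L = 670 mm.
Weld metal: R_n/Ω = (1/2.0) × 0.6 × 490 × 4.242 × 670 × 10⁻³ = 417.8 kN.
Base metal (shear rupture): R_n/Ω = (1/2.0) × 0.6 × 510 × 8 × 670 × 10⁻³ = 820.1 kN.
Governing: weld metal.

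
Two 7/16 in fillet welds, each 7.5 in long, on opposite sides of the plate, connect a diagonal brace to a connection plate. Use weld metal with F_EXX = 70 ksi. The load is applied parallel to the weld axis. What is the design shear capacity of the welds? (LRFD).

φR_n ≈ 146 kips

Effective throat t_e = 0.707 × 0.4375 = 0.3093 in.
Total length L = 15 in; A_we = 0.3093 × 15 = 4.64 in².
F_nw = 0.6 F_EXX = 0.6 × 70 = 42 ksi.
φR_n = 0.75 × 42 × 4.64 = 146.2 kips.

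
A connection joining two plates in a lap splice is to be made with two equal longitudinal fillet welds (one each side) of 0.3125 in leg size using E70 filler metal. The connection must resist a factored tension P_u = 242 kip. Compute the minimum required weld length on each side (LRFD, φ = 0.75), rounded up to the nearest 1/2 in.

L = 17.5 in on each side

E70XX → F_EXX = 70 ksi.
Throat t_e = 0.707 × 0.3125 = 0.2209 in.
φr_n = 0.75 × 0.6 × 70 × 0.2209 = 6.96 kip/in.
L_req = P_u / φr_n = 242 / 6.96 = 34.77 in total.
Per side: 34.77 / 2 = 17.39 in.
Round up → use L = 17.5 in on each side.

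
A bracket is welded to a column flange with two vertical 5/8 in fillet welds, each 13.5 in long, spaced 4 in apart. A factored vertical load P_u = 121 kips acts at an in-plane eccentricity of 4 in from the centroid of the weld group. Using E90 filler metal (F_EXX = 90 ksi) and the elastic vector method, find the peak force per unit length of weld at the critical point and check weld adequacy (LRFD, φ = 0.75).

Total weld length L_w = 27 in. Treat welds as unit-width lines.
Polar moment about centroid: J = 2[d³/12 + d(b/2)²] = 2[13.5³/12 + 13.5×2²] = 518.1 in³.
Direct shear f_v = P/L_w = 121 / 27 = 4.481 kip/in (vertical).
Torsion M = P·e = 121 × 4 = 484 kip·in.
Critical point at (x, y) = (2, 6.75) from centroid. f_tx = M·y/J = 6.306 kip/in; f_ty = M·x/J = 1.869 kip/in.
Resultant f_max = √[f_tx² + (f_v + f_ty)²] = √[6.306² + (4.481 + 1.869)²] = 8.949 kip/in.
Capacity per unit length: φr_n = 0.75 × 0.6 × 90 × (0.707 × 0.625) = 17.9 kip/in.
8.949 ≤ 17.9 → adequate.

f_max ≈ 8.95 kip/in; adequate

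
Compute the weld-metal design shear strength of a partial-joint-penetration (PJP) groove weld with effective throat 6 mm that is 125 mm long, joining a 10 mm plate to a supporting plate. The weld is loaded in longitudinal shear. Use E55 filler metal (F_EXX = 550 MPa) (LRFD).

φR_n ≈ 186 kN

Effective throat (given) t_e = 6 mm.
A_we = 6 × 125 = 750 mm².
F_nw = 0.6 F_EXX = 330 MPa.
φR_n = 0.75 × 330 × 750 × 10⁻³ = 185.6 kN.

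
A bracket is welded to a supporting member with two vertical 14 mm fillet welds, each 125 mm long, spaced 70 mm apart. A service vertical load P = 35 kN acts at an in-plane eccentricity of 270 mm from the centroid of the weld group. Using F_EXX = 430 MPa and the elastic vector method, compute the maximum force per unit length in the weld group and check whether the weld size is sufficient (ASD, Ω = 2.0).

Total weld length L_w = 250 mm. Treat welds as unit-width lines.
Polar moment about centroid: J = 2[d³/12 + d(b/2)²] = 2[125³/12 + 125×35²] = 631800 mm³.
Direct shear f_v = P/L_w = 35×10³ / 250 = 140 N/mm (vertical).
Torsion M = P·e = 35×10³ × 270 = 9450000 N·mm.
Critical point at (x, y) = (35, 62.5) from centroid. f_tx = M·y/J = 934.9 N/mm; f_ty = M·x/J = 523.5 N/mm.
Resultant f_max = √[f_tx² + (f_v + f_ty)²] = √[934.9² + (140 + 523.5)²] = 1146 N/mm.
Capacity per unit length: r_n/Ω = (1/2.0) × 0.6 × 430 × (0.707 × 14) = 1277 N/mm.
1146 ≤ 1277 → adequate.

f_max ≈ 1150 N/mm; adequate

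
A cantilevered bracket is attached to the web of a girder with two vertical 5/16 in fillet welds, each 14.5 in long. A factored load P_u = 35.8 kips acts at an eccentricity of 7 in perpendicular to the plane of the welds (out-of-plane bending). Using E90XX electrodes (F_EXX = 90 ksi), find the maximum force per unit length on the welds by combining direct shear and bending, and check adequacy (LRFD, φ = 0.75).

L_w = 2 × 14.5 = 29 in; section modulus (unit throat) S = 2 × L²/6 = 70.08 in².
Direct shear f_v = P/L_w = 35.8/29 = 1.234 kip/in.
Moment M = P × e = 35.8 × 7 = 250.6 kip·in; bending f_b = M/S = 3.576 kip/in.
f_max = √(f_v² + f_b²) = √(1.234² + 3.576²) = 3.783 kip/in.
φr_n = 0.75 × 0.6 × 90 × (0.707 × 0.3125) = 8.948 kip/in → adequate.

f_max ≈ 3.78 kip/in; adequate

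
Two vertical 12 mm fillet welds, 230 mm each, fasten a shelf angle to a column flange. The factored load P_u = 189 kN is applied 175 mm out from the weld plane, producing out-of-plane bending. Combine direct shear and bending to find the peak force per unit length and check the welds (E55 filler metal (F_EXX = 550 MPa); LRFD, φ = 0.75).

L_w = 2 × 230 = 460 mm; section modulus (unit throat) S = 2 × L²/6 = 17630 mm².
Direct shear f_v = P/L_w = 189×10³/460 = 410.9 N/mm.
Moment M = P × e = 189×10³ × 175 = 33075000 N·mm; bending f_b = M/S = 1876 N/mm.
f_max = √(f_v² + f_b²) = √(410.9² + 1876²) = 1920 N/mm.
φr_n = 0.75 × 0.6 × 550 × (0.707 × 12) = 2100 N/mm → adequate.

f_max ≈ 1920 N/mm; adequate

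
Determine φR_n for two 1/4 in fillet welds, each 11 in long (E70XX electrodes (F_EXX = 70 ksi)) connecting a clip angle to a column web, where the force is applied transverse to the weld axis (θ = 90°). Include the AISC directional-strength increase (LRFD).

φR_n ≈ 184 kip

t_e = 0.707 × 0.25 = 0.1767 in; A_we = 0.1767 × 22 = 3.888 in².
Directional factor: 1.0 + 0.5 sin^1.5(90°) = 1.5.
F_nw = 0.6 × 70 × 1.5 = 63 ksi.
φR_n = 0.75 × 63 × 3.888 = 183.7 kip.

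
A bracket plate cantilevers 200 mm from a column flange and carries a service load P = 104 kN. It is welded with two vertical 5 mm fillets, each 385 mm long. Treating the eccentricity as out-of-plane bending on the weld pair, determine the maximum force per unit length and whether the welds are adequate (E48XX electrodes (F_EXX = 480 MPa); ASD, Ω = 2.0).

L_w = 2 × 385 = 770 mm; section modulus (unit throat) S = 2 × L²/6 = 49410 mm².
Direct shear f_v = P/L_w = 104×10³/770 = 135.1 N/mm.
Moment M = P × e = 104×10³ × 200 = 20800000 N·mm; bending f_b = M/S = 421 N/mm.
f_max = √(f_v² + f_b²) = √(135.1² + 421²) = 442.1 N/mm.
r_n/Ω = (1/2.0) × 0.6 × 480 × (0.707 × 5) = 509 N/mm → adequate.

f_max ≈ 442 N/mm; adequate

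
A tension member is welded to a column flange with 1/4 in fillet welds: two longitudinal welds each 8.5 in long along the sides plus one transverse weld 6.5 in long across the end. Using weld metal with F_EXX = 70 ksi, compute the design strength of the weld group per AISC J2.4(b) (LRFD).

φR_n ≈ 135 kips

t_e = 0.707 × 0.25 = 0.1767 in.
R_nwl = 0.6 × 70 × 0.1767 × 17 = 126.2 kips (longitudinal, 2 welds).
R_nwt = 0.6 × 70 × 0.1767 × 6.5 = 48.25 kips (transverse, base value).
(i) R_nwl + R_nwt = 174.5 kips; (ii) 0.85 R_nwl + 1.5 R_nwt = 179.6 kips.
R_n = max = 179.6 kips [governs: (ii)]; φR_n = 134.7 kips.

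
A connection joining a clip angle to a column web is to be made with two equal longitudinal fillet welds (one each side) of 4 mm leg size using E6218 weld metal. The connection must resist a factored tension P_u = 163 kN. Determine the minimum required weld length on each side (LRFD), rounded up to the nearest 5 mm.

E62XX → F_EXX = 620 MPa.
Throat t_e = 0.707 × 4 = 2.828 mm.
φr_n = 0.75 × 0.6 × 620 × 2.828 × 10⁻³ = 0.789 kN/mm.
L_req = P_u / φr_n = 163 / 0.789 = 206.6 mm total.
Per side: 206.6 / 2 = 103.3 mm.
Round up → use L = 105 mm on each side.

L = 105 mm on each side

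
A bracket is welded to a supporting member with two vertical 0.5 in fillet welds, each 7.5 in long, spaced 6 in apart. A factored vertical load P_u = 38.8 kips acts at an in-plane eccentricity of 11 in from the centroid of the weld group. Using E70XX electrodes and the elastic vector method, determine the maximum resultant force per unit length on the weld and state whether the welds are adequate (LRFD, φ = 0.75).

f_max ≈ 11.8 kip/in; NOT adequate

E70XX → F_EXX = 70 ksi.
Total weld length L_w = 15 in. Treat welds as unit-width lines.
Polar moment about centroid: J = 2[d³/12 + d(b/2)²] = 2[7.5³/12 + 7.5×3²] = 205.3 in³.
Direct shear f_v = P/L_w = 38.8 / 15 = 2.587 kip/in (vertical).
Torsion M = P·e = 38.8 × 11 = 426.8 kip·in.
Critical point at (x, y) = (3, 3.75) from centroid. f_tx = M·y/J = 7.795 kip/in; f_ty = M·x/J = 6.236 kip/in.
Resultant f_max = √[f_tx² + (f_v + f_ty)²] = √[7.795² + (2.587 + 6.236)²] = 11.77 kip/in.
Capacity per unit length: φr_n = 0.75 × 0.6 × 70 × (0.707 × 0.5) = 11.14 kip/in.
11.77 > 11.14 → NOT adequate.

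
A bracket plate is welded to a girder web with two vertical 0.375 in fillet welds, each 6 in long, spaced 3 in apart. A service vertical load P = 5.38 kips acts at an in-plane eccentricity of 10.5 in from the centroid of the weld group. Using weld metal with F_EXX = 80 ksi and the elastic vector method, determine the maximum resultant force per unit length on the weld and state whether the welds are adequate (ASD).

f_max ≈ 3.23 kip/in; adequate

Total weld length L_w = 12 in. Treat welds as unit-width lines.
Polar moment about centroid: J = 2[d³/12 + d(b/2)²] = 2[6³/12 + 6×1.5²] = 63 in³.
Direct shear f_v = P/L_w = 5.38 / 12 = 0.4483 kip/in (vertical).
Torsion M = P·e = 5.38 × 10.5 = 56.49 kip·in.
Critical point at (x, y) = (1.5, 3) from centroid. f_tx = M·y/J = 2.69 kip/in; f_ty = M·x/J = 1.345 kip/in.
Resultant f_max = √[f_tx² + (f_v + f_ty)²] = √[2.69² + (0.4483 + 1.345)²] = 3.233 kip/in.
Capacity per unit length: r_n/Ω = (1/2.0) × 0.6 × 80 × (0.707 × 0.375) = 6.363 kip/in.
3.233 ≤ 6.363 → adequate.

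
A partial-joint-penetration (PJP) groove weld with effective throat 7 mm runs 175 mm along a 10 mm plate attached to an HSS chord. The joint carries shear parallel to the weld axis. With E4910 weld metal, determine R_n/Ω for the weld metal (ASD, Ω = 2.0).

R_n/Ω ≈ 180 kN

E49XX → F_EXX = 490 MPa.
Effective throat (given) t_e = 7 mm.
A_we = 7 × 175 = 1225 mm².
F_nw = 0.6 F_EXX = 294 MPa.
R_n/Ω = (294 × 1225) / 2.0 × 10⁻³ = 180.1 kN.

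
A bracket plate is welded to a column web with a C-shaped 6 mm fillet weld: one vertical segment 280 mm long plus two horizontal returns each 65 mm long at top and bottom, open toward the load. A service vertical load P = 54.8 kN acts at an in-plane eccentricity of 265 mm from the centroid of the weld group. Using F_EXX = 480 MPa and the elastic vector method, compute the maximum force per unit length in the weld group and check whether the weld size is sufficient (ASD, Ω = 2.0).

Total weld length L_w = 410 mm. Treat welds as unit-width lines.
Centroid: x̄ = 2×65×32.5 / 410 = 10.3 mm from the vertical weld.
Polar moment about centroid: J = I_x + I_y = [280³/12 + 2×65×140²] + [280×10.3² + 2(65³/12 + 65×22.2²)] = 4517000 mm³.
Direct shear f_v = P/L_w = 54.8×10³ / 410 = 133.7 N/mm (vertical).
Torsion M = P·e = 54.8×10³ × 265 = 14522000 N·mm.
Critical point at (x, y) = (54.7, 140) from centroid. f_tx = M·y/J = 450.1 N/mm; f_ty = M·x/J = 175.8 N/mm.
Resultant f_max = √[f_tx² + (f_v + f_ty)²] = √[450.1² + (133.7 + 175.8)²] = 546.3 N/mm.
Capacity per unit length: r_n/Ω = (1/2.0) × 0.6 × 480 × (0.707 × 6) = 610.8 N/mm.
546.3 ≤ 610.8 → adequate.

f_max ≈ 546 N/mm; adequate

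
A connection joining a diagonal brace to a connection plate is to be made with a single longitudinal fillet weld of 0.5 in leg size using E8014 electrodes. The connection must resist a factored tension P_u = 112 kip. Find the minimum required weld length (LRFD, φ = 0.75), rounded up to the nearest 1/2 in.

E80XX → F_EXX = 80 ksi.
Throat t_e = 0.707 × 0.5 = 0.3535 in.
φr_n = 0.75 × 0.6 × 80 × 0.3535 = 12.73 kip/in.
L_req = P_u / φr_n = 112 / 12.73 = 8.801 in total.
Round up → use L = 9 in.

L = 9 in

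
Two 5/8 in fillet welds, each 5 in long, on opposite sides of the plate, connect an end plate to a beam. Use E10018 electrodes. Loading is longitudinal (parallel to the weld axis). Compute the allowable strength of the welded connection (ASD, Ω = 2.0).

E100XX → F_EXX = 100 ksi.
Effective throat t_e = 0.707 × 0.625 = 0.4419 in.
Total length L = 10 in; A_we = 0.4419 × 10 = 4.419 in².
F_nw = 0.6 F_EXX = 0.6 × 100 = 60 ksi.
R_n = 60 × 4.419 = 265.1 kip; R_n/Ω = 265.1/2.0 = 132.6 kip.

R_n/Ω ≈ 133 kip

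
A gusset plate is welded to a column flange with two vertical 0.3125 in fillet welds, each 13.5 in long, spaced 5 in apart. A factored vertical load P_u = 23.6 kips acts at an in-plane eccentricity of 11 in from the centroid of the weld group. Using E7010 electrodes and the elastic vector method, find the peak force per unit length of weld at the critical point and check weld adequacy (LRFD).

f_max ≈ 3.63 kip/in; adequate

E70XX → F_EXX = 70 ksi.
Total weld length L_w = 27 in. Treat welds as unit-width lines.
Polar moment about centroid: J = 2[d³/12 + d(b/2)²] = 2[13.5³/12 + 13.5×2.5²] = 578.8 in³.
Direct shear f_v = P/L_w = 23.6 / 27 = 0.8741 kip/in (vertical).
Torsion M = P·e = 23.6 × 11 = 259.6 kip·in.
Critical point at (x, y) = (2.5, 6.75) from centroid. f_tx = M·y/J = 3.027 kip/in; f_ty = M·x/J = 1.121 kip/in.
Resultant f_max = √[f_tx² + (f_v + f_ty)²] = √[3.027² + (0.8741 + 1.121)²] = 3.626 kip/in.
Capacity per unit length: φr_n = 0.75 × 0.6 × 70 × (0.707 × 0.3125) = 6.96 kip/in.
3.626 ≤ 6.96 → adequate.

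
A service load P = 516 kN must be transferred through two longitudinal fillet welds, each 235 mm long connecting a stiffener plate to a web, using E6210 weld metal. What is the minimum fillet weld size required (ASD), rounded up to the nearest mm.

E62XX → F_EXX = 620 MPa.
Total weld length L = 470 mm.
Required throat t_e = P × Ω / (0.6 F_EXX × L) = 516 × 2.0 / (0.6 × 620 × 470 × 10⁻³) = 5.903 mm.
Required leg w = t_e / 0.707 = 8.349 mm → use 9 mm.

w = 9 mm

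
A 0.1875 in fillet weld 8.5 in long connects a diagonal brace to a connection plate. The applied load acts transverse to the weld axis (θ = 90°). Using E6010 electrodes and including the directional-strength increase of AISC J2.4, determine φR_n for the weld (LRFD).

E60XX → F_EXX = 60 ksi.
t_e = 0.707 × 0.1875 = 0.1326 in; A_we = 0.1326 × 8.5 = 1.127 in².
Directional factor: 1.0 + 0.5 sin^1.5(90°) = 1.5.
F_nw = 0.6 × 60 × 1.5 = 54 ksi.
φR_n = 0.75 × 54 × 1.127 = 45.63 kips.

φR_n ≈ 45.6 kips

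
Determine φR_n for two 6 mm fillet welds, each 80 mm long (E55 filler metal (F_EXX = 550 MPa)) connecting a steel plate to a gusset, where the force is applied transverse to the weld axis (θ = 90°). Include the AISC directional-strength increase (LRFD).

t_e = 0.707 × 6 = 4.242 mm; A_we = 4.242 × 160 = 678.7 mm².
Directional factor: 1.0 + 0.5 sin^1.5(90°) = 1.5.
F_nw = 0.6 × 550 × 1.5 = 495 MPa.
φR_n = 0.75 × 495 × 678.7 × 10⁻³ = 252 kN.

φR_n ≈ 252 kN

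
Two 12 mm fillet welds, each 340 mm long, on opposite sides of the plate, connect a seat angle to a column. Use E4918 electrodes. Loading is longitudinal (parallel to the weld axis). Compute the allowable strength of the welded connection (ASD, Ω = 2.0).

R_n/Ω ≈ 848 kN

E49XX → F_EXX = 490 MPa.
Effective throat t_e = 0.707 × 12 = 8.484 mm.
Total length L = 680 mm; A_we = 8.484 × 680 = 5769 mm².
F_nw = 0.6 F_EXX = 0.6 × 490 = 294 MPa.
R_n = 294 × 5769 × 10⁻³ = 1696 kN; R_n/Ω = 1696/2.0 = 848.1 kN.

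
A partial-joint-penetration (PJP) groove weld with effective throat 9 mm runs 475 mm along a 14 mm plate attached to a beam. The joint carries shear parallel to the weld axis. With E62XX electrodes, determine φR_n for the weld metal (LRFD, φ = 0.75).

φR_n ≈ 1190 kN

E62XX → F_EXX = 620 MPa.
Effective throat (given) t_e = 9 mm.
A_we = 9 × 475 = 4275 mm².
F_nw = 0.6 F_EXX = 372 MPa.
φR_n = 0.75 × 372 × 4275 × 10⁻³ = 1193 kN.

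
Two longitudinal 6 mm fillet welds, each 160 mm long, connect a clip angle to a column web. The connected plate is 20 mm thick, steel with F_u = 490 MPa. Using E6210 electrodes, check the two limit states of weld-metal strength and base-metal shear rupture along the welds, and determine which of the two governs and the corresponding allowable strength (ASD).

E62XX → F_EXX = 620 MPa.
t_e = 0.707 × 6 = 4.242 mm; L = 320 mm.
Weld metal: R_n/Ω = (1/2.0) × 0.6 × 620 × 4.242 × 320 × 10⁻³ = 252.5 kN.
Base metal (shear rupture): R_n/Ω = (1/2.0) × 0.6 × 490 × 20 × 320 × 10⁻³ = 940.8 kN.
Governing: weld metal.

R_n/Ω ≈ 252 kN (weld metal governs)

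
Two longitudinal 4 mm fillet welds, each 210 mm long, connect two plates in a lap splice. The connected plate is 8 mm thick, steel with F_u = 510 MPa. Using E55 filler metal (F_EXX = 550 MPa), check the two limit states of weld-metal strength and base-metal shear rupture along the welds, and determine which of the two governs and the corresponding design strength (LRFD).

t_e = 0.707 × 4 = 2.828 mm; L = 420 mm.
Weld metal: φR_n = 0.75 × 0.6 × 550 × 2.828 × 420 × 10⁻³ = 294 kN.
Base metal (shear rupture): φR_n = 0.75 × 0.6 × 510 × 8 × 420 × 10⁻³ = 771.1 kN.
Governing: weld metal.

φR_n ≈ 294 kN (weld metal governs)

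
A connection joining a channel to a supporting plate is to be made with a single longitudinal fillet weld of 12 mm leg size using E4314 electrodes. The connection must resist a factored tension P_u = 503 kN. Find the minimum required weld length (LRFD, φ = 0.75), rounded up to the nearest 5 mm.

L = 310 mm

E43XX → F_EXX = 430 MPa.
Throat t_e = 0.707 × 12 = 8.484 mm.
φr_n = 0.75 × 0.6 × 430 × 8.484 × 10⁻³ = 1.642 kN/mm.
L_req = P_u / φr_n = 503 / 1.642 = 306.4 mm total.
Round up → use L = 310 mm.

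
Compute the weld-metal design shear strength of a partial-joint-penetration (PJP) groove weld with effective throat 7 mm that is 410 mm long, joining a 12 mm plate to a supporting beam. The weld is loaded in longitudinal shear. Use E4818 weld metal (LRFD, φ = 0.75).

φR_n ≈ 620 kN

E48XX → F_EXX = 480 MPa.
Effective throat (given) t_e = 7 mm.
A_we = 7 × 410 = 2870 mm².
F_nw = 0.6 F_EXX = 288 MPa.
φR_n = 0.75 × 288 × 2870 × 10⁻³ = 619.9 kN.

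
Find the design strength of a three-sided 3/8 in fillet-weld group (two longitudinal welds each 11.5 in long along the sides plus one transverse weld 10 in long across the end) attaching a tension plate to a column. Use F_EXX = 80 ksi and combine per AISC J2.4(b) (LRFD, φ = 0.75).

t_e = 0.707 × 0.375 = 0.2651 in.
R_nwl = 0.6 × 80 × 0.2651 × 23 = 292.7 kip (longitudinal, 2 welds).
R_nwt = 0.6 × 80 × 0.2651 × 10 = 127.3 kip (transverse, base value).
(i) R_nwl + R_nwt = 420 kip; (ii) 0.85 R_nwl + 1.5 R_nwt = 439.7 kip.
R_n = max = 439.7 kip [governs: (ii)]; φR_n = 329.8 kip.

φR_n ≈ 330 kip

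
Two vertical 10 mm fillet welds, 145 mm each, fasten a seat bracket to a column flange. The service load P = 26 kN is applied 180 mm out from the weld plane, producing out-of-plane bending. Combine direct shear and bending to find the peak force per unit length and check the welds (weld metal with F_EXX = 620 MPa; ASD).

L_w = 2 × 145 = 290 mm; section modulus (unit throat) S = 2 × L²/6 = 7008 mm².
Direct shear f_v = P/L_w = 26×10³/290 = 89.66 N/mm.
Moment M = P × e = 26×10³ × 180 = 4680000 N·mm; bending f_b = M/S = 667.8 N/mm.
f_max = √(f_v² + f_b²) = √(89.66² + 667.8²) = 673.8 N/mm.
r_n/Ω = (1/2.0) × 0.6 × 620 × (0.707 × 10) = 1315 N/mm → adequate.

f_max ≈ 674 N/mm; adequate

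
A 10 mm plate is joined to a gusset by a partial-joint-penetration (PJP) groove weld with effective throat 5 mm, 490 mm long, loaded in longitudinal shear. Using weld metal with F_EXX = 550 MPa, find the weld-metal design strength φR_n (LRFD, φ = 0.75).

φR_n ≈ 606 kN

Effective throat (given) t_e = 5 mm.
A_we = 5 × 490 = 2450 mm².
F_nw = 0.6 F_EXX = 330 MPa.
φR_n = 0.75 × 330 × 2450 × 10⁻³ = 606.4 kN.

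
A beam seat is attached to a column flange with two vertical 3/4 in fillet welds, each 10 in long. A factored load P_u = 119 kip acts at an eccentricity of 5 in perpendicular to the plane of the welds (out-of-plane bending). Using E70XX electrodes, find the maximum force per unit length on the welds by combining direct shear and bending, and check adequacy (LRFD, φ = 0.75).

E70XX → F_EXX = 70 ksi.
L_w = 2 × 10 = 20 in; section modulus (unit throat) S = 2 × L²/6 = 33.33 in².
Direct shear f_v = P/L_w = 119/20 = 5.95 kip/in.
Moment M = P × e = 119 × 5 = 595 kip·in; bending f_b = M/S = 17.85 kip/in.
f_max = √(f_v² + f_b²) = √(5.95² + 17.85²) = 18.82 kip/in.
φr_n = 0.75 × 0.6 × 70 × (0.707 × 0.75) = 16.7 kip/in → NOT adequate.

f_max ≈ 18.8 kip/in; NOT adequate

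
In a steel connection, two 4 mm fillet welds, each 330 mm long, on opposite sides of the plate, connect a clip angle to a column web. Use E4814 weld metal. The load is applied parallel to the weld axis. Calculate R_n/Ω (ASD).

E48XX → F_EXX = 480 MPa.
Effective throat t_e = 0.707 × 4 = 2.828 mm.
Total length L = 660 mm; A_we = 2.828 × 660 = 1866 mm².
F_nw = 0.6 F_EXX = 0.6 × 480 = 288 MPa.
R_n = 288 × 1866 × 10⁻³ = 537.5 kN; R_n/Ω = 537.5/2.0 = 268.8 kN.

R_n/Ω ≈ 269 kN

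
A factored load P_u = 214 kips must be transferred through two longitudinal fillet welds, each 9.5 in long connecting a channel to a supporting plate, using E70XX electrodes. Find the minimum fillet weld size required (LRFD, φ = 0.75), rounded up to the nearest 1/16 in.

E70XX → F_EXX = 70 ksi.
Total weld length L = 19 in.
Required throat t_e = P_u / (φ × 0.6 F_EXX × L) = 214 / (0.75 × 0.6 × 70 × 19) = 0.3576 in.
Required leg w = t_e / 0.707 = 0.5057 in → use 9/16 in.

w = 9/16 in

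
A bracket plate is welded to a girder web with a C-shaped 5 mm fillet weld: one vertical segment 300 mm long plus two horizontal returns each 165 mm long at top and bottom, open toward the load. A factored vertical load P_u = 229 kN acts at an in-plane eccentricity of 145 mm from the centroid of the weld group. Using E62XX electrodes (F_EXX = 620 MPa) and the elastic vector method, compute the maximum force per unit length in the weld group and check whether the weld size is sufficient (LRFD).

Total weld length L_w = 630 mm. Treat welds as unit-width lines.
Centroid: x̄ = 2×165×82.5 / 630 = 43.21 mm from the vertical weld.
Polar moment about centroid: J = I_x + I_y = [300³/12 + 2×165×150²] + [300×43.21² + 2(165³/12 + 165×39.29²)] = 11490000 mm³.
Direct shear f_v = P/L_w = 229×10³ / 630 = 363.5 N/mm (vertical).
Torsion M = P·e = 229×10³ × 145 = 33205000 N·mm.
Critical point at (x, y) = (121.8, 150) from centroid. f_tx = M·y/J = 433.4 N/mm; f_ty = M·x/J = 351.8 N/mm.
Resultant f_max = √[f_tx² + (f_v + f_ty)²] = √[433.4² + (363.5 + 351.8)²] = 836.4 N/mm.
Capacity per unit length: φr_n = 0.75 × 0.6 × 620 × (0.707 × 5) = 986.3 N/mm.
836.4 ≤ 986.3 → adequate.

f_max ≈ 836 N/mm; adequate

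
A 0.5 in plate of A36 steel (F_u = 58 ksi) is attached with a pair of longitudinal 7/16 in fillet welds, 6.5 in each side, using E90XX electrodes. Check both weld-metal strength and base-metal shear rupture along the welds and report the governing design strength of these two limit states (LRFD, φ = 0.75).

E90XX → F_EXX = 90 ksi.
t_e = 0.707 × 0.4375 = 0.3093 in; L = 13 in.
Weld metal: φR_n = 0.75 × 0.6 × 90 × 0.3093 × 13 = 162.9 kips.
Base metal (shear rupture): φR_n = 0.75 × 0.6 × 58 × 0.5 × 13 = 169.6 kips.
Governing: weld metal.

φR_n ≈ 163 kips (weld metal governs)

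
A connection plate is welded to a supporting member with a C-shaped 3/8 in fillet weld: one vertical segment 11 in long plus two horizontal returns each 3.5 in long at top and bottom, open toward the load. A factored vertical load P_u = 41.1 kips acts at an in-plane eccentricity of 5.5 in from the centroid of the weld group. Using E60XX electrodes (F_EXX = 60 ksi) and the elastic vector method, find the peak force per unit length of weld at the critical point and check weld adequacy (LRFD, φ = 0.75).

f_max ≈ 5.5 kip/in; adequate

Total weld length L_w = 18 in. Treat welds as unit-width lines.
Centroid: x̄ = 2×3.5×1.75 / 18 = 0.6806 in from the vertical weld.
Polar moment about centroid: J = I_x + I_y = [11³/12 + 2×3.5×5.5²] + [11×0.6806² + 2(3.5³/12 + 3.5×1.069²)] = 342.9 in³.
Direct shear f_v = P/L_w = 41.1 / 18 = 2.283 kip/in (vertical).
Torsion M = P·e = 41.1 × 5.5 = 226.05 kip·in.
Critical point at (x, y) = (2.819, 5.5) from centroid. f_tx = M·y/J = 3.626 kip/in; f_ty = M·x/J = 1.859 kip/in.
Resultant f_max = √[f_tx² + (f_v + f_ty)²] = √[3.626² + (2.283 + 1.859)²] = 5.505 kip/in.
Capacity per unit length: φr_n = 0.75 × 0.6 × 60 × (0.707 × 0.375) = 7.158 kip/in.
5.505 ≤ 7.158 → adequate.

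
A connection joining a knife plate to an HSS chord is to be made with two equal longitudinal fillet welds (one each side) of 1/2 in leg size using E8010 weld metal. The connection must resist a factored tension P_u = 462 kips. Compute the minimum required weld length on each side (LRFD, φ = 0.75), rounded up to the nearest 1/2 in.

E80XX → F_EXX = 80 ksi.
Throat t_e = 0.707 × 0.5 = 0.3535 in.
φr_n = 0.75 × 0.6 × 80 × 0.3535 = 12.73 kips/in.
L_req = P_u / φr_n = 462 / 12.73 = 36.3 in total.
Per side: 36.3 / 2 = 18.15 in.
Round up → use L = 18.5 in on each side.

L = 18.5 in on each side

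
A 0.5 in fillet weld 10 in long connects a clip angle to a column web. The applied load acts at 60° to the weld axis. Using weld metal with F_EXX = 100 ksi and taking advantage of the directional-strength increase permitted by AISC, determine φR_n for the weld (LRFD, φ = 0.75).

t_e = 0.707 × 0.5 = 0.3535 in; A_we = 0.3535 × 10 = 3.535 in².
Directional factor: 1.0 + 0.5 sin^1.5(60°) = 1.403.
F_nw = 0.6 × 100 × 1.403 = 84.18 ksi.
φR_n = 0.75 × 84.18 × 3.535 = 223.2 kips.

φR_n ≈ 223 kips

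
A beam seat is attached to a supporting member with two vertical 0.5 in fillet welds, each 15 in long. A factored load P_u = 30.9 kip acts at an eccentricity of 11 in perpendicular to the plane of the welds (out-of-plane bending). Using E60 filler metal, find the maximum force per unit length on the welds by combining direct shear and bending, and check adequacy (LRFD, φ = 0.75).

E60XX → F_EXX = 60 ksi.
L_w = 2 × 15 = 30 in; section modulus (unit throat) S = 2 × L²/6 = 75 in².
Direct shear f_v = P/L_w = 30.9/30 = 1.03 kip/in.
Moment M = P × e = 30.9 × 11 = 339.9 kip·in; bending f_b = M/S = 4.532 kip/in.
f_max = √(f_v² + f_b²) = √(1.03² + 4.532²) = 4.648 kip/in.
φr_n = 0.75 × 0.6 × 60 × (0.707 × 0.5) = 9.544 kip/in → adequate.

f_max ≈ 4.65 kip/in; adequate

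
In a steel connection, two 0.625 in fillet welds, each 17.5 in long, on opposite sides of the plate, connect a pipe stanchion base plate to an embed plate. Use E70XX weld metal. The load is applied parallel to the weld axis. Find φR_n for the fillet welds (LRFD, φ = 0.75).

E70XX → F_EXX = 70 ksi.
Effective throat t_e = 0.707 × 0.625 = 0.4419 in.
Total length L = 35 in; A_we = 0.4419 × 35 = 15.47 in².
F_nw = 0.6 F_EXX = 0.6 × 70 = 42 ksi.
φR_n = 0.75 × 42 × 15.47 = 487.2 kips.

φR_n ≈ 487 kips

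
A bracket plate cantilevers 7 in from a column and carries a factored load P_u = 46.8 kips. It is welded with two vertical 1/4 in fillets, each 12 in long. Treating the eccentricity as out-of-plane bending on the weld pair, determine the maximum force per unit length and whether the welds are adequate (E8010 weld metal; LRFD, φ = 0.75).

f_max ≈ 7.1 kip/in; NOT adequate

E80XX → F_EXX = 80 ksi.
L_w = 2 × 12 = 24 in; section modulus (unit throat) S = 2 × L²/6 = 48 in².
Direct shear f_v = P/L_w = 46.8/24 = 1.95 kip/in.
Moment M = P × e = 46.8 × 7 = 327.6 kip·in; bending f_b = M/S = 6.825 kip/in.
f_max = √(f_v² + f_b²) = √(1.95² + 6.825²) = 7.098 kip/in.
φr_n = 0.75 × 0.6 × 80 × (0.707 × 0.25) = 6.363 kip/in → NOT adequate.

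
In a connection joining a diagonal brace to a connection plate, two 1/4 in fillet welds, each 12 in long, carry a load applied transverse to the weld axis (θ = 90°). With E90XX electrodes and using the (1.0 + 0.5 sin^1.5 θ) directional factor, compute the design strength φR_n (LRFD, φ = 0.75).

φR_n ≈ 258 kips

E90XX → F_EXX = 90 ksi.
t_e = 0.707 × 0.25 = 0.1767 in; A_we = 0.1767 × 24 = 4.242 in².
Directional factor: 1.0 + 0.5 sin^1.5(90°) = 1.5.
F_nw = 0.6 × 90 × 1.5 = 81 ksi.
φR_n = 0.75 × 81 × 4.242 = 257.7 kips.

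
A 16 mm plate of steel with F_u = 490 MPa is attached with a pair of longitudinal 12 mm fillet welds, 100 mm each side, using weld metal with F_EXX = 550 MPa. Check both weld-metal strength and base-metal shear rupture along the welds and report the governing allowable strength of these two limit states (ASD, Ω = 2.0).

R_n/Ω ≈ 280 kN (weld metal governs)

t_e = 0.707 × 12 = 8.484 mm; L = 200 mm.
Weld metal: R_n/Ω = (1/2.0) × 0.6 × 550 × 8.484 × 200 × 10⁻³ = 280 kN.
Base metal (shear rupture): R_n/Ω = (1/2.0) × 0.6 × 490 × 16 × 200 × 10⁻³ = 470.4 kN.
Governing: weld metal.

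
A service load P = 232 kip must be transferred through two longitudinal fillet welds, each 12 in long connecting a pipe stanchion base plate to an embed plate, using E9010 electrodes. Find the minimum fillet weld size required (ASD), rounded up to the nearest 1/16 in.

w = 9/16 in

E90XX → F_EXX = 90 ksi.
Total weld length L = 24 in.
Required throat t_e = P × Ω / (0.6 F_EXX × L) = 232 × 2.0 / (0.6 × 90 × 24) = 0.358 in.
Required leg w = t_e / 0.707 = 0.5064 in → use 9/16 in.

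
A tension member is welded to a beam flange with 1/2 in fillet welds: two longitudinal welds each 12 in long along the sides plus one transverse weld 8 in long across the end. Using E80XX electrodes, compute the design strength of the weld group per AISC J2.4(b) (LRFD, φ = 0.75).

φR_n ≈ 412 kips

E80XX → F_EXX = 80 ksi.
t_e = 0.707 × 0.5 = 0.3535 in.
R_nwl = 0.6 × 80 × 0.3535 × 24 = 407.2 kips (longitudinal, 2 welds).
R_nwt = 0.6 × 80 × 0.3535 × 8 = 135.7 kips (transverse, base value).
(i) R_nwl + R_nwt = 543 kips; (ii) 0.85 R_nwl + 1.5 R_nwt = 549.8 kips.
R_n = max = 549.8 kips [governs: (ii)]; φR_n = 412.3 kips.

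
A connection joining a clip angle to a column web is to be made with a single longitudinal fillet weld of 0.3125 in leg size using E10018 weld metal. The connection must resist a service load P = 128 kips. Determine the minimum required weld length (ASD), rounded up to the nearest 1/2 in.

L = 19.5 in

E100XX → F_EXX = 100 ksi.
Throat t_e = 0.707 × 0.3125 = 0.2209 in.
r_n/Ω = (0.6 × 100 × 0.2209) / 2.0 = 6.628 kip/in.
L_req = P / (r_n/Ω) = 128 / 6.628 = 19.31 in total.
Round up → use L = 19.5 in.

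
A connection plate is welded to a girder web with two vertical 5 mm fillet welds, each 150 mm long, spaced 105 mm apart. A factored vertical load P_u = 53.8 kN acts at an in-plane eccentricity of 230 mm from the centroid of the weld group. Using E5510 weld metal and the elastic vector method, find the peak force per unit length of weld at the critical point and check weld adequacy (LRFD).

f_max ≈ 930 N/mm; NOT adequate

E55XX → F_EXX = 550 MPa.
Total weld length L_w = 300 mm. Treat welds as unit-width lines.
Polar moment about centroid: J = 2[d³/12 + d(b/2)²] = 2[150³/12 + 150×52.5²] = 1389000 mm³.
Direct shear f_v = P/L_w = 53.8×10³ / 300 = 179.3 N/mm (vertical).
Torsion M = P·e = 53.8×10³ × 230 = 12374000 N·mm.
Critical point at (x, y) = (52.5, 75) from centroid. f_tx = M·y/J = 668 N/mm; f_ty = M·x/J = 467.6 N/mm.
Resultant f_max = √[f_tx² + (f_v + f_ty)²] = √[668² + (179.3 + 467.6)²] = 929.9 N/mm.
Capacity per unit length: φr_n = 0.75 × 0.6 × 550 × (0.707 × 5) = 874.9 N/mm.
929.9 > 874.9 → NOT adequate.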